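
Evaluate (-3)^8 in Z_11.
(-3) ≡ 8 (mod 11). 8 = 8 (binary 1000). Repeated squaring mod 11: 8^1 ≡ 8; 8^2 ≡ 8² = 64 ≡ 9; 8^4 ≡ 9² = 81 ≡ 4; 8^8 ≡ 4² = 16 ≡ 5. So (-3)^8 ≡ 5 (mod 11).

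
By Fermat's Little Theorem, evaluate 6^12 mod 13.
By Fermat's Little Theorem, 6^{12} ≡ 1 (mod 13) since 13 is prime and gcd(6, 13) = 1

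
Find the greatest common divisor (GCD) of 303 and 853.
1

Using the Euclidean algorithm:
303 = 0 × 853 + 303
853 = 2 × 303 + 247
303 = 1 × 247 + 56
247 = 4 × 56 + 23
56 = 2 × 23 + 10
23 = 2 × 10 + 3
10 = 3 × 3 + 1
3 = 3 × 1 + 0

GCD(303, 853) = 1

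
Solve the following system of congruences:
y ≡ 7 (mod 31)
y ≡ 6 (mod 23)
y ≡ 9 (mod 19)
13461

Using the Chinese Remainder Theorem:
M = product of moduli = 13547
For equation 1: M_1 = 437, 437 ≡ 3 (mod 31), inverse of 437 mod 31 is 21 (check: 3 × 21 = 63 ≡ 1 (mod 31))
For equation 2: M_2 = 589, 589 ≡ 14 (mod 23), inverse of 589 mod 23 is 5 (check: 14 × 5 = 70 ≡ 1 (mod 23))
For equation 3: M_3 = 713, 713 ≡ 10 (mod 19), inverse of 713 mod 19 is 2 (check: 10 × 2 = 20 ≡ 1 (mod 19))
Combine: y ≡ Σ r_i×M_i×(M_i⁻¹ mod m_i) = 7×437×21 + 6×589×5 + 9×713×2 = 64239 + 17670 + 12834 = 94743
94743 mod 13547 = 13461
y ≡ 13461 (mod 13547)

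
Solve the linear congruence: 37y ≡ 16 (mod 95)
3

Since gcd(37, 95) = 1 divides 16, a solution exists.
Multiply both sides by the inverse of 37 mod 95:
  37^(-1) mod 95 = 18
  x ≡ 18 × 16 ≡ 288 ≡ 3 (mod 95)
Verification: 37 × 3 = 111 = 1 × 95 + 16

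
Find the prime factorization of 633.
3 × 211

Divide by primes starting from smallest:
633 ÷ 3 = 211
211 ÷ 211 = 1

633 = 3 × 211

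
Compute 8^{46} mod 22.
14

Using successive squaring:
Binary expansion of 46: 101110
Powers of 8 mod 22 (each is the square of the previous):
  8^1 ≡ 8 (mod 22)
  8^2 ≡ 8² = 64 ≡ 20 (mod 22)
  8^4 ≡ 20² = 400 ≡ 4 (mod 22)
  8^8 ≡ 4² = 16 ≡ 16 (mod 22)
  8^16 ≡ 16² = 256 ≡ 14 (mod 22)
  8^32 ≡ 14² = 196 ≡ 20 (mod 22)
46 = 32 + 8 + 4 + 2, so 8^46 = 8^32 × 8^8 × 8^4 × 8^2 ≡ 20 × 16 × 4 × 20 (mod 22)
Multiplying step by step:
  20 × 16 = 320 ≡ 12 (mod 22)
  12 × 4 = 48 ≡ 4 (mod 22)
  4 × 20 = 80 ≡ 14 (mod 22)
Result: 8^46 ≡ 14 (mod 22)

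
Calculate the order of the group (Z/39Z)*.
24

Prime factorization: 39 = 3 × 13
Using the formula φ(n) = n × Π(1 - 1/p) for each prime factor p:
φ(39) = 39 × (1 - 1/3) × (1 - 1/13)
φ(39) = 24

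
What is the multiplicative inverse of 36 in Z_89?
47

Using Extended Euclidean Algorithm:
gcd(36, 89) = 1
Bezout coefficients: 36 × -42 + 89 × 17 = 1
So 36 × -42 ≡ 1 (mod 89)
The inverse is -42 mod 89 = 47
Verification: 36 × 47 = 1692 = 19 × 89 + 1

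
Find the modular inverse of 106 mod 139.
106^(-1) ≡ 80 (mod 139). Verification: 106 × 80 = 8480 ≡ 1 (mod 139)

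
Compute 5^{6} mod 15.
10

Using successive squaring:
Binary expansion of 6: 110
Powers of 5 mod 15 (each is the square of the previous):
  5^1 ≡ 5 (mod 15)
  5^2 ≡ 5² = 25 ≡ 10 (mod 15)
  5^4 ≡ 10² = 100 ≡ 10 (mod 15)
6 = 4 + 2, so 5^6 = 5^4 × 5^2 ≡ 10 × 10 (mod 15)
Multiplying step by step:
  10 × 10 = 100 ≡ 10 (mod 15)
Result: 5^6 ≡ 10 (mod 15)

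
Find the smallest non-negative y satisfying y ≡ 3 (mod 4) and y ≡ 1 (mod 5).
M = 4 × 5 = 20. M₁ = 5, y₁ ≡ 1 (mod 4). M₂ = 4, y₂ ≡ 4 (mod 5). y = 3×5×1 + 1×4×4 ≡ 11 (mod 20)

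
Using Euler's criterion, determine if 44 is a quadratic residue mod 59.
By Euler's criterion: 44^{29} ≡ 58 (mod 59). Since this equals -1 (≡ 58), 44 is not a QR.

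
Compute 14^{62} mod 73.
12

Using successive squaring:
Binary expansion of 62: 111110
Powers of 14 mod 73 (each is the square of the previous):
  14^1 ≡ 14 (mod 73)
  14^2 ≡ 14² = 196 ≡ 50 (mod 73)
  14^4 ≡ 50² = 2500 ≡ 18 (mod 73)
  14^8 ≡ 18² = 324 ≡ 32 (mod 73)
  14^16 ≡ 32² = 1024 ≡ 2 (mod 73)
  14^32 ≡ 2² = 4 ≡ 4 (mod 73)
62 = 32 + 16 + 8 + 4 + 2, so 14^62 = 14^32 × 14^16 × 14^8 × 14^4 × 14^2 ≡ 4 × 2 × 32 × 18 × 50 (mod 73)
Multiplying step by step:
  4 × 2 = 8 ≡ 8 (mod 73)
  8 × 32 = 256 ≡ 37 (mod 73)
  37 × 18 = 666 ≡ 9 (mod 73)
  9 × 50 = 450 ≡ 12 (mod 73)
Result: 14^62 ≡ 12 (mod 73)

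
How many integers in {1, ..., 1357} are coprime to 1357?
1276

Prime factorization: 1357 = 23 × 59
Using the formula φ(n) = n × Π(1 - 1/p) for each prime factor p:
φ(1357) = 1357 × (1 - 1/23) × (1 - 1/59)
φ(1357) = 1276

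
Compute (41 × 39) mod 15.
9

(41 × 39) = 1599
1599 mod 15 = 9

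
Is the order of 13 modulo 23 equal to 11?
Yes, ord_23(13) = 11.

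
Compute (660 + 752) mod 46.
32

(660 + 752) = 1412
1412 mod 46 = 32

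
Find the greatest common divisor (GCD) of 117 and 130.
13

Using the Euclidean algorithm:
117 = 0 × 130 + 117
130 = 1 × 117 + 13
117 = 9 × 13 + 0

GCD(117, 130) = 13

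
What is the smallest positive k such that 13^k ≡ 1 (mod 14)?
Powers of 13 mod 14: 13^1≡13, 13^2≡1. Order = 2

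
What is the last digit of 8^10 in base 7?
8 ≡ 1 (mod 7). 10 = 8 + 2 (binary 1010). Repeated squaring mod 7: 1^1 ≡ 1; 1^2 ≡ 1² = 1 ≡ 1; 1^4 ≡ 1² = 1 ≡ 1; 1^8 ≡ 1² = 1 ≡ 1. Multiply: 8^10 ≡ 1^8 × 1^2 ≡ 1 × 1 (mod 7): 1 × 1 = 1 ≡ 1. So 8^10 ≡ 1 (mod 7).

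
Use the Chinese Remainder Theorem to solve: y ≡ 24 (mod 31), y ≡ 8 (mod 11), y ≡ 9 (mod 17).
3341

Using the Chinese Remainder Theorem:
M = product of moduli = 5797
For equation 1: M_1 = 187, 187 ≡ 1 (mod 31), inverse of 187 mod 31 is 1 (check: 1 × 1 = 1 ≡ 1 (mod 31))
For equation 2: M_2 = 527, 527 ≡ 10 (mod 11), inverse of 527 mod 11 is 10 (check: 10 × 10 = 100 ≡ 1 (mod 11))
For equation 3: M_3 = 341, 341 ≡ 1 (mod 17), inverse of 341 mod 17 is 1 (check: 1 × 1 = 1 ≡ 1 (mod 17))
Combine: y ≡ Σ r_i×M_i×(M_i⁻¹ mod m_i) = 24×187×1 + 8×527×10 + 9×341×1 = 4488 + 42160 + 3069 = 49717
49717 mod 5797 = 3341
y ≡ 3341 (mod 5797)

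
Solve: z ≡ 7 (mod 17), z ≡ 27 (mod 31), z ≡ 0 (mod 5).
M = 17 × 31 × 5 = 2635. M₁ = 155, y₁ ≡ 9 (mod 17). M₂ = 85, y₂ ≡ 27 (mod 31). M₃ = 527, y₃ ≡ 3 (mod 5). z = 7×155×9 + 27×85×27 + 0×527×3 ≡ 585 (mod 2635)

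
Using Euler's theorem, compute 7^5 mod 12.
By Euler: 7^{4} ≡ 1 (mod 12) since gcd(7, 12) = 1. 5 = 1×4 + 1. So 7^{5} ≡ 7^{1} ≡ 7 (mod 12)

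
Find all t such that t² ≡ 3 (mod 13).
The square roots of 3 mod 13 are 9 and 4. Verify: 9² = 81 ≡ 3 (mod 13)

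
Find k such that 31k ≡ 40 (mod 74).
18

Since gcd(31, 74) = 1 divides 40, a solution exists.
Multiply both sides by the inverse of 31 mod 74:
  31^(-1) mod 74 = 43
  x ≡ 43 × 40 ≡ 1720 ≡ 18 (mod 74)
Verification: 31 × 18 = 558 = 7 × 74 + 40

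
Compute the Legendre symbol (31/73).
(31/73) = 31^{36} mod 73 = -1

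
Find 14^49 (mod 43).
Using Fermat: 14^{42} ≡ 1 (mod 43). 49 ≡ 7 (mod 42). So 14^{49} ≡ 14^{7} ≡ 36 (mod 43)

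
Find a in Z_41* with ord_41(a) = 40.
6 has order 40 mod 41 since 6^{40} ≡ 1 (mod 41) and no smaller power works.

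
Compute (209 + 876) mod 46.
27

(209 + 876) = 1085
1085 mod 46 = 27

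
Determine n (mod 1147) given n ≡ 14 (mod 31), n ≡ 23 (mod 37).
541

Using the Chinese Remainder Theorem:
M = product of moduli = 1147
For equation 1: M_1 = 37, 37 ≡ 6 (mod 31), inverse of 37 mod 31 is 26 (check: 6 × 26 = 156 ≡ 1 (mod 31))
For equation 2: M_2 = 31, 31 ≡ 31 (mod 37), inverse of 31 mod 37 is 6 (check: 31 × 6 = 186 ≡ 1 (mod 37))
Combine: n ≡ Σ r_i×M_i×(M_i⁻¹ mod m_i) = 14×37×26 + 23×31×6 = 13468 + 4278 = 17746
17746 mod 1147 = 541
n ≡ 541 (mod 1147)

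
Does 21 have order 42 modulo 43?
p - 1 = 42 has prime divisors 2, 3, 7. Check 21^(42/q) mod 43 for each: 21^(42/2) = 21^21 ≡ 1, 21^(42/3) = 21^14 ≡ 1, 21^(42/7) = 21^6 ≡ 41 (mod 43). Since 21^21 ≡ 1 (mod 43), the order of 21 divides 21 (in fact the order is 7) ≠ 42, so it is not a primitive root.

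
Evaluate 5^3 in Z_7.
3 = 2 + 1 (binary 11). Repeated squaring mod 7: 5^1 ≡ 5; 5^2 ≡ 5² = 25 ≡ 4. Multiply: 5^3 = 5^2 × 5^1 ≡ 4 × 5 (mod 7): 4 × 5 = 20 ≡ 6. So 5^3 ≡ 6 (mod 7).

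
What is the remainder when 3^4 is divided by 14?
4 = 4 (binary 100). Repeated squaring mod 14: 3^1 ≡ 3; 3^2 ≡ 3² = 9 ≡ 9; 3^4 ≡ 9² = 81 ≡ 11. So 3^4 ≡ 11 (mod 14).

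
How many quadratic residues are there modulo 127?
For prime 127, there are (p-1)/2 = (127-1)/2 = 63 quadratic residues (excluding 0).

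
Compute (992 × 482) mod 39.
4

(992 × 482) = 478144
478144 mod 39 = 4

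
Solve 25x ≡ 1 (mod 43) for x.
25^(-1) ≡ 31 (mod 43). Verification: 25 × 31 = 775 ≡ 1 (mod 43)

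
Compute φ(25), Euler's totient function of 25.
20

Prime factorization: 25 = 5^2
Using the formula φ(n) = n × Π(1 - 1/p) for each prime factor p:
φ(25) = 25 × (1 - 1/5)
φ(25) = 20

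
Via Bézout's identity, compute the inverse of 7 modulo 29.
Extended GCD: 7(-4) + 29(1) = 1. So 7^(-1) ≡ 25 ≡ 25 (mod 29). Verify: 7 × 25 = 175 ≡ 1 (mod 29)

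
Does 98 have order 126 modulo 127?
p - 1 = 126 has prime divisors 2, 3, 7. Check 98^(126/q) mod 127 for each: 98^(126/2) = 98^63 ≡ 1, 98^(126/3) = 98^42 ≡ 19, 98^(126/7) = 98^18 ≡ 4 (mod 127). Since 98^63 ≡ 1 (mod 127), the order of 98 divides 63 (in fact the order is 63) ≠ 126, so it is not a primitive root.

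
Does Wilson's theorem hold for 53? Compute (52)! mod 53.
(52)! mod 53 = 52. Since this equals -1 (mod 53), Wilson confirms 53 is prime.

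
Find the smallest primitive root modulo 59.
p - 1 = 58 has prime divisors 2, 29. h is a primitive root mod 59 iff h^(58/q) ≢ 1 (mod 59) for each such q.
h = 2: 2^29 ≡ 58, 2^2 ≡ 4 (mod 59); none is 1, so 2 has order 58 and is a primitive root.
The smallest primitive root mod 59 is g = 2.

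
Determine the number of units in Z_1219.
1144

Prime factorization: 1219 = 23 × 53
Using the formula φ(n) = n × Π(1 - 1/p) for each prime factor p:
φ(1219) = 1219 × (1 - 1/23) × (1 - 1/53)
φ(1219) = 1144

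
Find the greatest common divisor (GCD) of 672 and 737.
1

Using the Euclidean algorithm:
672 = 0 × 737 + 672
737 = 1 × 672 + 65
672 = 10 × 65 + 22
65 = 2 × 22 + 21
22 = 1 × 21 + 1
21 = 21 × 1 + 0

GCD(672, 737) = 1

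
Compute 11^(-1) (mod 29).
11^(-1) ≡ 8 (mod 29). Verification: 11 × 8 = 88 ≡ 1 (mod 29)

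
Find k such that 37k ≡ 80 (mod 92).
32

Since gcd(37, 92) = 1 divides 80, a solution exists.
Multiply both sides by the inverse of 37 mod 92:
  37^(-1) mod 92 = 5
  x ≡ 5 × 80 ≡ 400 ≡ 32 (mod 92)
Verification: 37 × 32 = 1184 = 12 × 92 + 80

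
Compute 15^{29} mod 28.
15

Using successive squaring:
Binary expansion of 29: 11101
Powers of 15 mod 28 (each is the square of the previous):
  15^1 ≡ 15 (mod 28)
  15^2 ≡ 15² = 225 ≡ 1 (mod 28)
  15^4 ≡ 1² = 1 ≡ 1 (mod 28)
  15^8 ≡ 1² = 1 ≡ 1 (mod 28)
  15^16 ≡ 1² = 1 ≡ 1 (mod 28)
29 = 16 + 8 + 4 + 1, so 15^29 = 15^16 × 15^8 × 15^4 × 15^1 ≡ 1 × 1 × 1 × 15 (mod 28)
Multiplying step by step:
  1 × 1 = 1 ≡ 1 (mod 28)
  1 × 1 = 1 ≡ 1 (mod 28)
  1 × 15 = 15 ≡ 15 (mod 28)
Result: 15^29 ≡ 15 (mod 28)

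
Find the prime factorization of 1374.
2 × 3 × 229

Divide by primes starting from smallest:
1374 ÷ 2 = 687
687 ÷ 3 = 229
229 ÷ 229 = 1

1374 = 2 × 3 × 229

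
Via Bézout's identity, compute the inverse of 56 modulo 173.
Extended GCD: 56(34) + 173(-11) = 1. So 56^(-1) ≡ 34 ≡ 34 (mod 173). Verify: 56 × 34 = 1904 ≡ 1 (mod 173)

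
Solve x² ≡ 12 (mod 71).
The square roots of 12 mod 71 are 15 and 56. Verify: 15² = 225 ≡ 12 (mod 71)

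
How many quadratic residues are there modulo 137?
For prime 137, there are (p-1)/2 = (137-1)/2 = 68 quadratic residues (excluding 0).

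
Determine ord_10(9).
Powers of 9 mod 10: 9^1≡9, 9^2≡1. Order = 2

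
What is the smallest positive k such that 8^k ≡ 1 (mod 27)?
Powers of 8 mod 27: 8^1≡8, 8^2≡10, 8^3≡26, 8^4≡19, 8^5≡17, 8^6≡1. Order = 6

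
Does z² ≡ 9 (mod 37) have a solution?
By Euler's criterion: 9^{18} ≡ 1 (mod 37). Since this equals 1, 9 is a QR.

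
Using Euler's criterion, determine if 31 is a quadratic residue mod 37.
By Euler's criterion: 31^{18} ≡ 36 (mod 37). Since this equals -1 (≡ 36), 31 is not a QR.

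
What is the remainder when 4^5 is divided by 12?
5 = 4 + 1 (binary 101). Repeated squaring mod 12: 4^1 ≡ 4; 4^2 ≡ 4² = 16 ≡ 4; 4^4 ≡ 4² = 16 ≡ 4. Multiply: 4^5 = 4^4 × 4^1 ≡ 4 × 4 (mod 12): 4 × 4 = 16 ≡ 4. So 4^5 ≡ 4 (mod 12).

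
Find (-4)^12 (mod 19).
Using repeated squaring. (-4) ≡ 15 (mod 19). 12 = 8 + 4 (binary 1100). Repeated squaring mod 19: 15^1 ≡ 15; 15^2 ≡ 15² = 225 ≡ 16; 15^4 ≡ 16² = 256 ≡ 9; 15^8 ≡ 9² = 81 ≡ 5. Multiply: (-4)^12 ≡ 15^8 × 15^4 ≡ 5 × 9 (mod 19): 5 × 9 = 45 ≡ 7. So (-4)^12 ≡ 7 (mod 19).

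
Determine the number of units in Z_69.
44

Prime factorization: 69 = 3 × 23
Using the formula φ(n) = n × Π(1 - 1/p) for each prime factor p:
φ(69) = 69 × (1 - 1/3) × (1 - 1/23)
φ(69) = 44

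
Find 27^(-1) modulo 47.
7

Using Extended Euclidean Algorithm:
gcd(27, 47) = 1
Bezout coefficients: 27 × 7 + 47 × -4 = 1
So 27 × 7 ≡ 1 (mod 47)
The inverse is 7 mod 47 = 7
Verification: 27 × 7 = 189 = 4 × 47 + 1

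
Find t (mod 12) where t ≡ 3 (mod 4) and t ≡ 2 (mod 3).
M = 4 × 3 = 12. M₁ = 3, y₁ ≡ 3 (mod 4). M₂ = 4, y₂ ≡ 1 (mod 3). t = 3×3×3 + 2×4×1 ≡ 11 (mod 12)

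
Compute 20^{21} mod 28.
20

Using successive squaring:
Binary expansion of 21: 10101
Powers of 20 mod 28 (each is the square of the previous):
  20^1 ≡ 20 (mod 28)
  20^2 ≡ 20² = 400 ≡ 8 (mod 28)
  20^4 ≡ 8² = 64 ≡ 8 (mod 28)
  20^8 ≡ 8² = 64 ≡ 8 (mod 28)
  20^16 ≡ 8² = 64 ≡ 8 (mod 28)
21 = 16 + 4 + 1, so 20^21 = 20^16 × 20^4 × 20^1 ≡ 8 × 8 × 20 (mod 28)
Multiplying step by step:
  8 × 8 = 64 ≡ 8 (mod 28)
  8 × 20 = 160 ≡ 20 (mod 28)
Result: 20^21 ≡ 20 (mod 28)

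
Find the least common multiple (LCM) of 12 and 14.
84

First find GCD(12, 14) using the Euclidean algorithm:
12 = 0 × 14 + 12
14 = 1 × 12 + 2
12 = 6 × 2 + 0
GCD(12, 14) = 2

LCM formula: LCM(a, b) = (a × b) / GCD(a, b)
LCM(12, 14) = (12 × 14) / 2
LCM(12, 14) = 168 / 2
LCM(12, 14) = 84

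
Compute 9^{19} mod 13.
9

Using successive squaring:
Binary expansion of 19: 10011
Powers of 9 mod 13 (each is the square of the previous):
  9^1 ≡ 9 (mod 13)
  9^2 ≡ 9² = 81 ≡ 3 (mod 13)
  9^4 ≡ 3² = 9 ≡ 9 (mod 13)
  9^8 ≡ 9² = 81 ≡ 3 (mod 13)
  9^16 ≡ 3² = 9 ≡ 9 (mod 13)
19 = 16 + 2 + 1, so 9^19 = 9^16 × 9^2 × 9^1 ≡ 9 × 3 × 9 (mod 13)
Multiplying step by step:
  9 × 3 = 27 ≡ 1 (mod 13)
  1 × 9 = 9 ≡ 9 (mod 13)
Result: 9^19 ≡ 9 (mod 13)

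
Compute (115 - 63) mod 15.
7

(115 - 63) = 52
52 mod 15 = 7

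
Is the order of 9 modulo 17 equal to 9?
No, the actual order is 8, not 9.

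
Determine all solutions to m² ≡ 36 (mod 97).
The square roots of 36 mod 97 are 91 and 6. Verify: 91² = 8281 ≡ 36 (mod 97)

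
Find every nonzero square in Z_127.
QRs mod 127: {1, 2, 4, 8, 9, 11, 13, 15, 16, 17, 18, 19, 21, 22, 25, 26, 30, 31, 32, 34, 35, 36, 37, 38, 41, 42, 44, 47, 49, 50, 52, 60, 61, 62, 64, 68, 69, 70, 71, 72, 73, 74, 76, 79, 81, 82, 84, 87, 88, 94, 98, 99, 100, 103, 104, 107, 113, 115, 117, 120, 121, 122, 124}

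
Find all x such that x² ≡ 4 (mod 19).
The square roots of 4 mod 19 are 17 and 2. Verify: 17² = 289 ≡ 4 (mod 19)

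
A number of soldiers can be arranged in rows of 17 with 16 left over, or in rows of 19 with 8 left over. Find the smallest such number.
M = 17 × 19 = 323. M₁ = 19, y₁ ≡ 9 (mod 17). M₂ = 17, y₂ ≡ 9 (mod 19). x = 16×19×9 + 8×17×9 ≡ 84 (mod 323). The smallest positive such number is 84.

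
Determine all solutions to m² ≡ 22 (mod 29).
The square roots of 22 mod 29 are 15 and 14. Verify: 15² = 225 ≡ 22 (mod 29)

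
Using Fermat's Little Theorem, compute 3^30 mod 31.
By Fermat's Little Theorem, 3^{30} ≡ 1 (mod 31) since 31 is prime and gcd(3, 31) = 1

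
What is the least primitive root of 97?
5

A primitive root g modulo p has order p-1 = 96
Prime divisors of 96: [2, 3]
g is a primitive root iff g^(96/q) ≢ 1 (mod 97) for each prime divisor q
Testing small values:
  g = 2: 2^48 ≡ 1, 2^32 ≡ 35 (mod 97) → 2^48 ≡ 1, not primitive root
  g = 3: 3^48 ≡ 1, 3^32 ≡ 35 (mod 97) → 3^48 ≡ 1, not primitive root
  g = 4: 4^48 ≡ 1, 4^32 ≡ 61 (mod 97) → 4^48 ≡ 1, not primitive root
  g = 5: 5^48 ≡ 96, 5^32 ≡ 35 (mod 97) → none is 1, primitive root!
The smallest primitive root is 5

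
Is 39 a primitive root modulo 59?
Yes

To verify, check if 39^(58/q) ≢ 1 (mod 59) for each prime divisor q of 58
Divisors of 58 = 58: [1, 2, 29, 58]
  39^(58/2) = 39^29 ≡ 58 (mod 59)
  39^(58/29) = 39^2 ≡ 46 (mod 59)
Conclusion: 39 is a primitive root modulo 59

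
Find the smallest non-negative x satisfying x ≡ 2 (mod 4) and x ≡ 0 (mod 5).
M = 4 × 5 = 20. M₁ = 5, y₁ ≡ 1 (mod 4). M₂ = 4, y₂ ≡ 4 (mod 5). x = 2×5×1 + 0×4×4 ≡ 10 (mod 20)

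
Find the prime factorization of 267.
3 × 89

Divide by primes starting from smallest:
267 ÷ 3 = 89
89 ÷ 89 = 1

267 = 3 × 89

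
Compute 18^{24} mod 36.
0

Using successive squaring:
Binary expansion of 24: 11000
Powers of 18 mod 36 (each is the square of the previous):
  18^1 ≡ 18 (mod 36)
  18^2 ≡ 18² = 324 ≡ 0 (mod 36)
  18^4 ≡ 0² = 0 ≡ 0 (mod 36)
  18^8 ≡ 0² = 0 ≡ 0 (mod 36)
  18^16 ≡ 0² = 0 ≡ 0 (mod 36)
24 = 16 + 8, so 18^24 = 18^16 × 18^8 ≡ 0 × 0 (mod 36)
Multiplying step by step:
  0 × 0 = 0 ≡ 0 (mod 36)
Result: 18^24 ≡ 0 (mod 36)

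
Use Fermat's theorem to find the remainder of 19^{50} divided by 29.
4

By Fermat's Little Theorem, a^(p-1) ≡ 1 (mod p) for prime p and gcd(a, p) = 1
Here p = 29, so 19^28 ≡ 1 (mod 29)
We can reduce the exponent: 50 mod 28 = 22
So 19^50 ≡ 19^22 (mod 29)
Computing: 19^22 mod 29 = 4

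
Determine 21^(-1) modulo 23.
21^(-1) ≡ 11 (mod 23). Verification: 21 × 11 = 231 ≡ 1 (mod 23)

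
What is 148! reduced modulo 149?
By Wilson's theorem, (148)! ≡ -1 ≡ 148 (mod 149)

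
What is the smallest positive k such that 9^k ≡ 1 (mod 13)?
Powers of 9 mod 13: 9^1≡9, 9^2≡3, 9^3≡1. Order = 3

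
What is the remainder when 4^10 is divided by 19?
10 = 8 + 2 (binary 1010). Repeated squaring mod 19: 4^1 ≡ 4; 4^2 ≡ 4² = 16 ≡ 16; 4^4 ≡ 16² = 256 ≡ 9; 4^8 ≡ 9² = 81 ≡ 5. Multiply: 4^10 = 4^8 × 4^2 ≡ 5 × 16 (mod 19): 5 × 16 = 80 ≡ 4. So 4^10 ≡ 4 (mod 19).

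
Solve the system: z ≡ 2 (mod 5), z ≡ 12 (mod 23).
M = 5 × 23 = 115. M₁ = 23, y₁ ≡ 2 (mod 5). M₂ = 5, y₂ ≡ 14 (mod 23). z = 2×23×2 + 12×5×14 ≡ 12 (mod 115)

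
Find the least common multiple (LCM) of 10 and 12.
60

First find GCD(10, 12) using the Euclidean algorithm:
10 = 0 × 12 + 10
12 = 1 × 10 + 2
10 = 5 × 2 + 0
GCD(10, 12) = 2

LCM formula: LCM(a, b) = (a × b) / GCD(a, b)
LCM(10, 12) = (10 × 12) / 2
LCM(10, 12) = 120 / 2
LCM(10, 12) = 60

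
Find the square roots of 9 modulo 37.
The square roots of 9 mod 37 are 34 and 3. Verify: 34² = 1156 ≡ 9 (mod 37)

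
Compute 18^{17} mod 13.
5

Using successive squaring:
Binary expansion of 17: 10001
Powers of 18 mod 13 (each is the square of the previous):
  18^1 ≡ 5 (mod 13)
  18^2 ≡ 5² = 25 ≡ 12 (mod 13)
  18^4 ≡ 12² = 144 ≡ 1 (mod 13)
  18^8 ≡ 1² = 1 ≡ 1 (mod 13)
  18^16 ≡ 1² = 1 ≡ 1 (mod 13)
17 = 16 + 1, so 18^17 = 18^16 × 18^1 ≡ 1 × 5 (mod 13)
Multiplying step by step:
  1 × 5 = 5 ≡ 5 (mod 13)
Result: 18^17 ≡ 5 (mod 13)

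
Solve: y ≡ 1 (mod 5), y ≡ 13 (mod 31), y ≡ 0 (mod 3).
M = 5 × 31 × 3 = 465. M₁ = 93, y₁ ≡ 2 (mod 5). M₂ = 15, y₂ ≡ 29 (mod 31). M₃ = 155, y₃ ≡ 2 (mod 3). y = 1×93×2 + 13×15×29 + 0×155×2 ≡ 261 (mod 465)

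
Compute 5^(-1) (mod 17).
5^(-1) ≡ 7 (mod 17). Verification: 5 × 7 = 35 ≡ 1 (mod 17)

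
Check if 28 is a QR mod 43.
By Euler's criterion: 28^{21} ≡ 42 (mod 43). Since this equals -1 (≡ 42), 28 is not a QR.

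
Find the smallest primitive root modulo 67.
2

A primitive root g modulo p has order p-1 = 66
Prime divisors of 66: [2, 3, 11]
g is a primitive root iff g^(66/q) ≢ 1 (mod 67) for each prime divisor q
Testing small values:
  g = 2: 2^33 ≡ 66, 2^22 ≡ 37, 2^6 ≡ 64 (mod 67) → none is 1, primitive root!
The smallest primitive root is 2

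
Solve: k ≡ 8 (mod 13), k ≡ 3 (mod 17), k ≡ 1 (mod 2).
M = 13 × 17 × 2 = 442. M₁ = 34, y₁ ≡ 5 (mod 13). M₂ = 26, y₂ ≡ 2 (mod 17). M₃ = 221, y₃ ≡ 1 (mod 2). k = 8×34×5 + 3×26×2 + 1×221×1 ≡ 411 (mod 442)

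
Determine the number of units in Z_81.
54

Prime factorization: 81 = 3^4
Using the formula φ(n) = n × Π(1 - 1/p) for each prime factor p:
φ(81) = 81 × (1 - 1/3)
φ(81) = 54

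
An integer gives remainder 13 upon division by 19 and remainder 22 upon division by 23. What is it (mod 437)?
M = 19 × 23 = 437. M₁ = 23, y₁ ≡ 5 (mod 19). M₂ = 19, y₂ ≡ 17 (mod 23). y = 13×23×5 + 22×19×17 ≡ 298 (mod 437). The smallest positive such number is 298.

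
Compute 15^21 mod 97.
Using repeated squaring. 21 = 16 + 4 + 1 (binary 10101). Repeated squaring mod 97: 15^1 ≡ 15; 15^2 ≡ 15² = 225 ≡ 31; 15^4 ≡ 31² = 961 ≡ 88; 15^8 ≡ 88² = 7744 ≡ 81; 15^16 ≡ 81² = 6561 ≡ 62. Multiply: 15^21 = 15^16 × 15^4 × 15^1 ≡ 62 × 88 × 15 (mod 97): 62 × 88 = 5456 ≡ 24; 24 × 15 = 360 ≡ 69. So 15^21 ≡ 69 (mod 97).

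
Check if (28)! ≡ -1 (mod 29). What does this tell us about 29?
(28)! mod 29 = 28. Since this equals -1 (mod 29), Wilson confirms 29 is prime.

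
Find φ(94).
46

Prime factorization: 94 = 2 × 47
Using the formula φ(n) = n × Π(1 - 1/p) for each prime factor p:
φ(94) = 94 × (1 - 1/2) × (1 - 1/47)
φ(94) = 46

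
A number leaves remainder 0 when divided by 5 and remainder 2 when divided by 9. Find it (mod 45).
M = 5 × 9 = 45. M₁ = 9, y₁ ≡ 4 (mod 5). M₂ = 5, y₂ ≡ 2 (mod 9). t = 0×9×4 + 2×5×2 ≡ 20 (mod 45)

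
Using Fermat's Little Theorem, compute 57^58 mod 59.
By Fermat's Little Theorem, 57^{58} ≡ 1 (mod 59) since 59 is prime and gcd(57, 59) = 1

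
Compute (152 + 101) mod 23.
0

(152 + 101) = 253
253 mod 23 = 0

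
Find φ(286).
120

Prime factorization: 286 = 2 × 11 × 13
Using the formula φ(n) = n × Π(1 - 1/p) for each prime factor p:
φ(286) = 286 × (1 - 1/2) × (1 - 1/11) × (1 - 1/13)
φ(286) = 120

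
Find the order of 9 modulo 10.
Powers of 9 mod 10: 9^1≡9, 9^2≡1. Order = 2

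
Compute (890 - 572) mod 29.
28

(890 - 572) = 318
318 mod 29 = 28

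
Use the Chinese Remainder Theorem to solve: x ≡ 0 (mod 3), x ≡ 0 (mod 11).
0

Using the Chinese Remainder Theorem:
M = product of moduli = 33
For equation 1: M_1 = 11, 11 ≡ 2 (mod 3), inverse of 11 mod 3 is 2 (check: 2 × 2 = 4 ≡ 1 (mod 3))
For equation 2: M_2 = 3, 3 ≡ 3 (mod 11), inverse of 3 mod 11 is 4 (check: 3 × 4 = 12 ≡ 1 (mod 11))
Combine: x ≡ Σ r_i×M_i×(M_i⁻¹ mod m_i) = 0×11×2 + 0×3×4 = 0 + 0 = 0
0 mod 33 = 0
x ≡ 0 (mod 33)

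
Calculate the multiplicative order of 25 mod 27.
Powers of 25 mod 27: 25^1≡25, 25^2≡4, 25^3≡19, 25^4≡16, 25^5≡22, 25^6≡10, 25^7≡7, 25^8≡13, 25^9≡1. Order = 9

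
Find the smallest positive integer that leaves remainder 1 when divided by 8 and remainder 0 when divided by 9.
M = 8 × 9 = 72. M₁ = 9, y₁ ≡ 1 (mod 8). M₂ = 8, y₂ ≡ 8 (mod 9). t = 1×9×1 + 0×8×8 ≡ 9 (mod 72). The smallest positive such number is 9.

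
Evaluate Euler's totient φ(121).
110

Prime factorization: 121 = 11^2
Using the formula φ(n) = n × Π(1 - 1/p) for each prime factor p:
φ(121) = 121 × (1 - 1/11)
φ(121) = 110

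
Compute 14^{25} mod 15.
14

Using successive squaring:
Binary expansion of 25: 11001
Powers of 14 mod 15 (each is the square of the previous):
  14^1 ≡ 14 (mod 15)
  14^2 ≡ 14² = 196 ≡ 1 (mod 15)
  14^4 ≡ 1² = 1 ≡ 1 (mod 15)
  14^8 ≡ 1² = 1 ≡ 1 (mod 15)
  14^16 ≡ 1² = 1 ≡ 1 (mod 15)
25 = 16 + 8 + 1, so 14^25 = 14^16 × 14^8 × 14^1 ≡ 1 × 1 × 14 (mod 15)
Multiplying step by step:
  1 × 1 = 1 ≡ 1 (mod 15)
  1 × 14 = 14 ≡ 14 (mod 15)
Result: 14^25 ≡ 14 (mod 15)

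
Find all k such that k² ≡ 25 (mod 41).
The square roots of 25 mod 41 are 36 and 5. Verify: 36² = 1296 ≡ 25 (mod 41)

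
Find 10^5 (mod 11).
5 = 4 + 1 (binary 101). Repeated squaring mod 11: 10^1 ≡ 10; 10^2 ≡ 10² = 100 ≡ 1; 10^4 ≡ 1² = 1 ≡ 1. Multiply: 10^5 = 10^4 × 10^1 ≡ 1 × 10 (mod 11): 1 × 10 = 10 ≡ 10. So 10^5 ≡ 10 (mod 11).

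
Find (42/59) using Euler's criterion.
(42/59) = 42^{29} mod 59 = -1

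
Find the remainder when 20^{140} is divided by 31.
By Fermat: 20^{30} ≡ 1 (mod 31). 140 = 4×30 + 20. So 20^{140} ≡ 20^{20} ≡ 25 (mod 31)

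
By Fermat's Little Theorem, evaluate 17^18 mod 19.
By Fermat's Little Theorem, 17^{18} ≡ 1 (mod 19) since 19 is prime and gcd(17, 19) = 1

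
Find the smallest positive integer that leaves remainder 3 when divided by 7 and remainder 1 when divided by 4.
M = 7 × 4 = 28. M₁ = 4, y₁ ≡ 2 (mod 7). M₂ = 7, y₂ ≡ 3 (mod 4). m = 3×4×2 + 1×7×3 ≡ 17 (mod 28). The smallest positive such number is 17.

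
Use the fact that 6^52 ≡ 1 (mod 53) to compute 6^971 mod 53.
By Fermat: 6^{52} ≡ 1 (mod 53). 971 ≡ 35 (mod 52). So 6^{971} ≡ 6^{35} ≡ 11 (mod 53)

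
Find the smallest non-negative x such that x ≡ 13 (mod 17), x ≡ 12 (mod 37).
234

Using the Chinese Remainder Theorem:
M = product of moduli = 629
For equation 1: M_1 = 37, 37 ≡ 3 (mod 17), inverse of 37 mod 17 is 6 (check: 3 × 6 = 18 ≡ 1 (mod 17))
For equation 2: M_2 = 17, 17 ≡ 17 (mod 37), inverse of 17 mod 37 is 24 (check: 17 × 24 = 408 ≡ 1 (mod 37))
Combine: x ≡ Σ r_i×M_i×(M_i⁻¹ mod m_i) = 13×37×6 + 12×17×24 = 2886 + 4896 = 7782
7782 mod 629 = 234
x ≡ 234 (mod 629)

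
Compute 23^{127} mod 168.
23

Using successive squaring:
Binary expansion of 127: 1111111
Powers of 23 mod 168 (each is the square of the previous):
  23^1 ≡ 23 (mod 168)
  23^2 ≡ 23² = 529 ≡ 25 (mod 168)
  23^4 ≡ 25² = 625 ≡ 121 (mod 168)
  23^8 ≡ 121² = 14641 ≡ 25 (mod 168)
  23^16 ≡ 25² = 625 ≡ 121 (mod 168)
  23^32 ≡ 121² = 14641 ≡ 25 (mod 168)
  23^64 ≡ 25² = 625 ≡ 121 (mod 168)
127 = 64 + 32 + 16 + 8 + 4 + 2 + 1, so 23^127 = 23^64 × 23^32 × 23^16 × 23^8 × 23^4 × 23^2 × 23^1 ≡ 121 × 25 × 121 × 25 × 121 × 25 × 23 (mod 168)
Multiplying step by step:
  121 × 25 = 3025 ≡ 1 (mod 168)
  1 × 121 = 121 ≡ 121 (mod 168)
  121 × 25 = 3025 ≡ 1 (mod 168)
  1 × 121 = 121 ≡ 121 (mod 168)
  121 × 25 = 3025 ≡ 1 (mod 168)
  1 × 23 = 23 ≡ 23 (mod 168)
Result: 23^127 ≡ 23 (mod 168)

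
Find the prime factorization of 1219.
23 × 53

Divide by primes starting from smallest:
1219 ÷ 23 = 53
53 ÷ 53 = 1

1219 = 23 × 53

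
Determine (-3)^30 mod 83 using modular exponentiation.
Using repeated squaring. (-3) ≡ 80 (mod 83). 30 = 16 + 8 + 4 + 2 (binary 11110). Repeated squaring mod 83: 80^1 ≡ 80; 80^2 ≡ 80² = 6400 ≡ 9; 80^4 ≡ 9² = 81 ≡ 81; 80^8 ≡ 81² = 6561 ≡ 4; 80^16 ≡ 4² = 16 ≡ 16. Multiply: (-3)^30 ≡ 80^16 × 80^8 × 80^4 × 80^2 ≡ 16 × 4 × 81 × 9 (mod 83): 16 × 4 = 64 ≡ 64; 64 × 81 = 5184 ≡ 38; 38 × 9 = 342 ≡ 10. So (-3)^30 ≡ 10 (mod 83).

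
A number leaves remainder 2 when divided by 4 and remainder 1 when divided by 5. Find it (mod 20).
M = 4 × 5 = 20. M₁ = 5, y₁ ≡ 1 (mod 4). M₂ = 4, y₂ ≡ 4 (mod 5). z = 2×5×1 + 1×4×4 ≡ 6 (mod 20)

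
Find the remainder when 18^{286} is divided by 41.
By Fermat: 18^{40} ≡ 1 (mod 41). 286 = 7×40 + 6. So 18^{286} ≡ 18^{6} ≡ 18 (mod 41)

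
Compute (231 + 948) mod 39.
9

(231 + 948) = 1179
1179 mod 39 = 9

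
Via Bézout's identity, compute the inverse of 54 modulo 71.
Extended GCD: 54(25) + 71(-19) = 1. So 54^(-1) ≡ 25 ≡ 25 (mod 71). Verify: 54 × 25 = 1350 ≡ 1 (mod 71)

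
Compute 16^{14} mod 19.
4

Using successive squaring:
Binary expansion of 14: 1110
Powers of 16 mod 19 (each is the square of the previous):
  16^1 ≡ 16 (mod 19)
  16^2 ≡ 16² = 256 ≡ 9 (mod 19)
  16^4 ≡ 9² = 81 ≡ 5 (mod 19)
  16^8 ≡ 5² = 25 ≡ 6 (mod 19)
14 = 8 + 4 + 2, so 16^14 = 16^8 × 16^4 × 16^2 ≡ 6 × 5 × 9 (mod 19)
Multiplying step by step:
  6 × 5 = 30 ≡ 11 (mod 19)
  11 × 9 = 99 ≡ 4 (mod 19)
Result: 16^14 ≡ 4 (mod 19)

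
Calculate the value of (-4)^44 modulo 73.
Using repeated squaring. (-4) ≡ 69 (mod 73). 44 = 32 + 8 + 4 (binary 101100). Repeated squaring mod 73: 69^1 ≡ 69; 69^2 ≡ 69² = 4761 ≡ 16; 69^4 ≡ 16² = 256 ≡ 37; 69^8 ≡ 37² = 1369 ≡ 55; 69^16 ≡ 55² = 3025 ≡ 32; 69^32 ≡ 32² = 1024 ≡ 2. Multiply: (-4)^44 ≡ 69^32 × 69^8 × 69^4 ≡ 2 × 55 × 37 (mod 73): 2 × 55 = 110 ≡ 37; 37 × 37 = 1369 ≡ 55. So (-4)^44 ≡ 55 (mod 73).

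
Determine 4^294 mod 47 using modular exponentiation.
Using Fermat: 4^{46} ≡ 1 (mod 47). 294 ≡ 18 (mod 46). So 4^{294} ≡ 4^{18} ≡ 14 (mod 47)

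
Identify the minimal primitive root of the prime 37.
p - 1 = 36 has prime divisors 2, 3. h is a primitive root mod 37 iff h^(36/q) ≢ 1 (mod 37) for each such q.
h = 2: 2^18 ≡ 36, 2^12 ≡ 26 (mod 37); none is 1, so 2 has order 36 and is a primitive root.
The smallest primitive root mod 37 is g = 2.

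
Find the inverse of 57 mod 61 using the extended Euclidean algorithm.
Extended GCD: 57(15) + 61(-14) = 1. So 57^(-1) ≡ 15 ≡ 15 (mod 61). Verify: 57 × 15 = 855 ≡ 1 (mod 61)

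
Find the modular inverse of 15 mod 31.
15^(-1) ≡ 29 (mod 31). Verification: 15 × 29 = 435 ≡ 1 (mod 31)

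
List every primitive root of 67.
Primitive roots mod 67: {2, 7, 11, 12, 13, 18, 20, 28, 31, 32, 34, 41, 44, 46, 48, 50, 51, 57, 61, 63}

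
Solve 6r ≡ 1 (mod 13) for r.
6^(-1) ≡ 11 (mod 13). Verification: 6 × 11 = 66 ≡ 1 (mod 13)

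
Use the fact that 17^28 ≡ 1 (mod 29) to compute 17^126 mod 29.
By Fermat: 17^{28} ≡ 1 (mod 29). 126 = 4×28 + 14. So 17^{126} ≡ 17^{14} ≡ 28 (mod 29)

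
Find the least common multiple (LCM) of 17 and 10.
170

First find GCD(17, 10) using the Euclidean algorithm:
17 = 1 × 10 + 7
10 = 1 × 7 + 3
7 = 2 × 3 + 1
3 = 3 × 1 + 0
GCD(17, 10) = 1

LCM formula: LCM(a, b) = (a × b) / GCD(a, b)
LCM(17, 10) = (17 × 10) / 1
LCM(17, 10) = 170 / 1
LCM(17, 10) = 170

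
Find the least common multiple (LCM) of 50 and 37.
1850

First find GCD(50, 37) using the Euclidean algorithm:
50 = 1 × 37 + 13
37 = 2 × 13 + 11
13 = 1 × 11 + 2
11 = 5 × 2 + 1
2 = 2 × 1 + 0
GCD(50, 37) = 1

LCM formula: LCM(a, b) = (a × b) / GCD(a, b)
LCM(50, 37) = (50 × 37) / 1
LCM(50, 37) = 1850 / 1
LCM(50, 37) = 1850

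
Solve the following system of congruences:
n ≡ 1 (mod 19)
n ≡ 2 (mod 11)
134

Using the Chinese Remainder Theorem:
M = product of moduli = 209
For equation 1: M_1 = 11, 11 ≡ 11 (mod 19), inverse of 11 mod 19 is 7 (check: 11 × 7 = 77 ≡ 1 (mod 19))
For equation 2: M_2 = 19, 19 ≡ 8 (mod 11), inverse of 19 mod 11 is 7 (check: 8 × 7 = 56 ≡ 1 (mod 11))
Combine: n ≡ Σ r_i×M_i×(M_i⁻¹ mod m_i) = 1×11×7 + 2×19×7 = 77 + 266 = 343
343 mod 209 = 134
n ≡ 134 (mod 209)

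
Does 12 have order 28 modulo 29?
p - 1 = 28 has prime divisors 2, 7. Check 12^(28/q) mod 29 for each: 12^(28/2) = 12^14 ≡ 28, 12^(28/7) = 12^4 ≡ 1 (mod 29). Since 12^4 ≡ 1 (mod 29), the order of 12 divides 4 (in fact the order is 4) ≠ 28, so it is not a primitive root.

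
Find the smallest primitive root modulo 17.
p - 1 = 16 has prime divisors 2. h is a primitive root mod 17 iff h^(16/q) ≢ 1 (mod 17) for each such q.
h = 2: 2^8 ≡ 1 (mod 17); 2^8 ≡ 1, so not a primitive root.
h = 3: 3^8 ≡ 16 (mod 17); none is 1, so 3 has order 16 and is a primitive root.
The smallest primitive root mod 17 is g = 3.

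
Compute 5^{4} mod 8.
1

Using successive squaring:
Binary expansion of 4: 100
Powers of 5 mod 8 (each is the square of the previous):
  5^1 ≡ 5 (mod 8)
  5^2 ≡ 5² = 25 ≡ 1 (mod 8)
  5^4 ≡ 1² = 1 ≡ 1 (mod 8)
4 is a power of 2, so 5^4 is the last square: ≡ 1 (mod 8)
Result: 5^4 ≡ 1 (mod 8)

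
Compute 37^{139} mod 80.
13

Using successive squaring:
Binary expansion of 139: 10001011
Powers of 37 mod 80 (each is the square of the previous):
  37^1 ≡ 37 (mod 80)
  37^2 ≡ 37² = 1369 ≡ 9 (mod 80)
  37^4 ≡ 9² = 81 ≡ 1 (mod 80)
  37^8 ≡ 1² = 1 ≡ 1 (mod 80)
  37^16 ≡ 1² = 1 ≡ 1 (mod 80)
  37^32 ≡ 1² = 1 ≡ 1 (mod 80)
  37^64 ≡ 1² = 1 ≡ 1 (mod 80)
  37^128 ≡ 1² = 1 ≡ 1 (mod 80)
139 = 128 + 8 + 2 + 1, so 37^139 = 37^128 × 37^8 × 37^2 × 37^1 ≡ 1 × 1 × 9 × 37 (mod 80)
Multiplying step by step:
  1 × 1 = 1 ≡ 1 (mod 80)
  1 × 9 = 9 ≡ 9 (mod 80)
  9 × 37 = 333 ≡ 13 (mod 80)
Result: 37^139 ≡ 13 (mod 80)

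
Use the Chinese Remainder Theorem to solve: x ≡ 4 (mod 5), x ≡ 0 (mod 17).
34

Using the Chinese Remainder Theorem:
M = product of moduli = 85
For equation 1: M_1 = 17, 17 ≡ 2 (mod 5), inverse of 17 mod 5 is 3 (check: 2 × 3 = 6 ≡ 1 (mod 5))
For equation 2: M_2 = 5, 5 ≡ 5 (mod 17), inverse of 5 mod 17 is 7 (check: 5 × 7 = 35 ≡ 1 (mod 17))
Combine: x ≡ Σ r_i×M_i×(M_i⁻¹ mod m_i) = 4×17×3 + 0×5×7 = 204 + 0 = 204
204 mod 85 = 34
x ≡ 34 (mod 85)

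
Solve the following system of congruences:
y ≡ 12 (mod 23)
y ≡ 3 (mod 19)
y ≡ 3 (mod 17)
2910

Using the Chinese Remainder Theorem:
M = product of moduli = 7429
For equation 1: M_1 = 323, 323 ≡ 1 (mod 23), inverse of 323 mod 23 is 1 (check: 1 × 1 = 1 ≡ 1 (mod 23))
For equation 2: M_2 = 391, 391 ≡ 11 (mod 19), inverse of 391 mod 19 is 7 (check: 11 × 7 = 77 ≡ 1 (mod 19))
For equation 3: M_3 = 437, 437 ≡ 12 (mod 17), inverse of 437 mod 17 is 10 (check: 12 × 10 = 120 ≡ 1 (mod 17))
Combine: y ≡ Σ r_i×M_i×(M_i⁻¹ mod m_i) = 12×323×1 + 3×391×7 + 3×437×10 = 3876 + 8211 + 13110 = 25197
25197 mod 7429 = 2910
y ≡ 2910 (mod 7429)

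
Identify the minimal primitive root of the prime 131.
p - 1 = 130 has prime divisors 2, 5, 13. h is a primitive root mod 131 iff h^(130/q) ≢ 1 (mod 131) for each such q.
h = 2: 2^65 ≡ 130, 2^26 ≡ 53, 2^10 ≡ 107 (mod 131); none is 1, so 2 has order 130 and is a primitive root.
The smallest primitive root mod 131 is g = 2.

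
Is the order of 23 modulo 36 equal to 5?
No, the actual order is 6, not 5.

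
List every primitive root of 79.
Primitive roots mod 79: {3, 6, 7, 28, 29, 30, 34, 35, 37, 39, 43, 47, 48, 53, 54, 59, 60, 63, 66, 68, 70, 74, 75, 77}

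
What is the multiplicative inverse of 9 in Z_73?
65

Using Extended Euclidean Algorithm:
gcd(9, 73) = 1
Bezout coefficients: 9 × -8 + 73 × 1 = 1
So 9 × -8 ≡ 1 (mod 73)
The inverse is -8 mod 73 = 65
Verification: 9 × 65 = 585 = 8 × 73 + 1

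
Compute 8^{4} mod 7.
1

Using successive squaring:
Binary expansion of 4: 100
Powers of 8 mod 7 (each is the square of the previous):
  8^1 ≡ 1 (mod 7)
  8^2 ≡ 1² = 1 ≡ 1 (mod 7)
  8^4 ≡ 1² = 1 ≡ 1 (mod 7)
4 is a power of 2, so 8^4 is the last square: ≡ 1 (mod 7)
Result: 8^4 ≡ 1 (mod 7)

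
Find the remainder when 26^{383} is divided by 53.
By Fermat: 26^{52} ≡ 1 (mod 53). 383 = 7×52 + 19. So 26^{383} ≡ 26^{19} ≡ 22 (mod 53)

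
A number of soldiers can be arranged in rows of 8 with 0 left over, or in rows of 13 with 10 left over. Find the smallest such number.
M = 8 × 13 = 104. M₁ = 13, y₁ ≡ 5 (mod 8). M₂ = 8, y₂ ≡ 5 (mod 13). y = 0×13×5 + 10×8×5 ≡ 88 (mod 104). The smallest positive such number is 88.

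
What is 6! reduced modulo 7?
By Wilson's theorem, (6)! ≡ -1 ≡ 6 (mod 7)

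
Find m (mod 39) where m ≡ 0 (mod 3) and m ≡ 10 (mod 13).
M = 3 × 13 = 39. M₁ = 13, y₁ ≡ 1 (mod 3). M₂ = 3, y₂ ≡ 9 (mod 13). m = 0×13×1 + 10×3×9 ≡ 36 (mod 39)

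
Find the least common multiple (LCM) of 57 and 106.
6042

First find GCD(57, 106) using the Euclidean algorithm:
57 = 0 × 106 + 57
106 = 1 × 57 + 49
57 = 1 × 49 + 8
49 = 6 × 8 + 1
8 = 8 × 1 + 0
GCD(57, 106) = 1

LCM formula: LCM(a, b) = (a × b) / GCD(a, b)
LCM(57, 106) = (57 × 106) / 1
LCM(57, 106) = 6042 / 1
LCM(57, 106) = 6042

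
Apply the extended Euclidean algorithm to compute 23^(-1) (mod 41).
Extended GCD: 23(-16) + 41(9) = 1. So 23^(-1) ≡ 25 ≡ 25 (mod 41). Verify: 23 × 25 = 575 ≡ 1 (mod 41)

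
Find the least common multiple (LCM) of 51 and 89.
4539

First find GCD(51, 89) using the Euclidean algorithm:
51 = 0 × 89 + 51
89 = 1 × 51 + 38
51 = 1 × 38 + 13
38 = 2 × 13 + 12
13 = 1 × 12 + 1
12 = 12 × 1 + 0
GCD(51, 89) = 1

LCM formula: LCM(a, b) = (a × b) / GCD(a, b)
LCM(51, 89) = (51 × 89) / 1
LCM(51, 89) = 4539 / 1
LCM(51, 89) = 4539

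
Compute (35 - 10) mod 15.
10

(35 - 10) = 25
25 mod 15 = 10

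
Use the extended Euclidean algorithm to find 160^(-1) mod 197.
Extended GCD: 160(-16) + 197(13) = 1. So 160^(-1) ≡ 181 ≡ 181 (mod 197). Verify: 160 × 181 = 28960 ≡ 1 (mod 197)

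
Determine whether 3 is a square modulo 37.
By Euler's criterion: 3^{18} ≡ 1 (mod 37). Since this equals 1, 3 is a QR.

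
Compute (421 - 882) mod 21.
1

(421 - 882) = -461
-461 mod 21 = 1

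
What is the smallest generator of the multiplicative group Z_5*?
p - 1 = 4 has prime divisors 2. h is a primitive root mod 5 iff h^(4/q) ≢ 1 (mod 5) for each such q.
h = 2: 2^2 ≡ 4 (mod 5); none is 1, so 2 has order 4 and is a primitive root.
The smallest primitive root mod 5 is g = 2.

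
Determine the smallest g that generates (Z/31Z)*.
3

A primitive root g modulo p has order p-1 = 30
Prime divisors of 30: [2, 3, 5]
g is a primitive root iff g^(30/q) ≢ 1 (mod 31) for each prime divisor q
Testing small values:
  g = 2: 2^15 ≡ 1, 2^10 ≡ 1, 2^6 ≡ 2 (mod 31) → 2^15 ≡ 1, not primitive root
  g = 3: 3^15 ≡ 30, 3^10 ≡ 25, 3^6 ≡ 16 (mod 31) → none is 1, primitive root!
The smallest primitive root is 3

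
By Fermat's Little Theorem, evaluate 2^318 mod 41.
By Fermat: 2^{40} ≡ 1 (mod 41). 318 ≡ 38 (mod 40). So 2^{318} ≡ 2^{38} ≡ 31 (mod 41)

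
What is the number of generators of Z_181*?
Number of primitive roots mod 181 = φ(180) = 48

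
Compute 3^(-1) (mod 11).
3^(-1) ≡ 4 (mod 11). Verification: 3 × 4 = 12 ≡ 1 (mod 11)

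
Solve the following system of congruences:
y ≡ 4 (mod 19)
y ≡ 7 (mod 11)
194

Using the Chinese Remainder Theorem:
M = product of moduli = 209
For equation 1: M_1 = 11, 11 ≡ 11 (mod 19), inverse of 11 mod 19 is 7 (check: 11 × 7 = 77 ≡ 1 (mod 19))
For equation 2: M_2 = 19, 19 ≡ 8 (mod 11), inverse of 19 mod 11 is 7 (check: 8 × 7 = 56 ≡ 1 (mod 11))
Combine: y ≡ Σ r_i×M_i×(M_i⁻¹ mod m_i) = 4×11×7 + 7×19×7 = 308 + 931 = 1239
1239 mod 209 = 194
y ≡ 194 (mod 209)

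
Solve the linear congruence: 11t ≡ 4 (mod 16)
12

Since gcd(11, 16) = 1 divides 4, a solution exists.
Multiply both sides by the inverse of 11 mod 16:
  11^(-1) mod 16 = 3
  x ≡ 3 × 4 ≡ 12 ≡ 12 (mod 16)
Verification: 11 × 12 = 132 = 8 × 16 + 4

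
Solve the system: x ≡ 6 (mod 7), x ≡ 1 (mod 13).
M = 7 × 13 = 91. M₁ = 13, y₁ ≡ 6 (mod 7). M₂ = 7, y₂ ≡ 2 (mod 13). x = 6×13×6 + 1×7×2 ≡ 27 (mod 91)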